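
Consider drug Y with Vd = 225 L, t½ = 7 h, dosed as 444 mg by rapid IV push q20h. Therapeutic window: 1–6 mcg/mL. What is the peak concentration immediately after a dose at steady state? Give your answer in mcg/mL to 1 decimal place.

τ/t½ = 20/7 ≈ 2.8571, so fraction remaining f = (1/2)^(20/7) ≈ 0.1380.
At steady state, accumulation factor R = 1/(1 − e^(−kτ)) ≈ 1.1601.
Single-dose peak C₀ = D/Vd = 444/225 ≈ 1.973 mcg/mL.
Steady-state peak Cmax,ss = C₀·R ≈ 1.973 × 1.1601 ≈ 2.289 mcg/mL.
Peak 2.3 mcg/mL vs MTC 6 mcg/mL: below toxic threshold.

2.3 mcg/mL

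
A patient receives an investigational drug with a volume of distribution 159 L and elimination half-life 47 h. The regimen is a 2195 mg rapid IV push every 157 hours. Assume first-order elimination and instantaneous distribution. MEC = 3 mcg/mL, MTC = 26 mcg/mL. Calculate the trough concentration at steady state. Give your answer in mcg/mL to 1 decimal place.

1.5 mcg/mL

τ/t½ = 157/47 ≈ 3.3404, so fraction remaining f = (1/2)^(157/47) ≈ 0.0987.
Accumulation ratio R = 1/(1 − f) ≈ 1/0.9013 ≈ 1.1095.
Each bolus raises the concentration by D/Vd = 2195/159 ≈ 13.805 mcg/mL.
Steady-state peak Cmax,ss = C₀·R ≈ 13.805 × 1.1095 ≈ 15.317 mcg/mL.
One interval later, Cmin,ss = Cmax,ss·e^(−kτ) ≈ 15.317 × 0.0987 ≈ 1.512 mcg/mL.
Trough 1.5 mcg/mL vs MEC 3 mcg/mL: subtherapeutic.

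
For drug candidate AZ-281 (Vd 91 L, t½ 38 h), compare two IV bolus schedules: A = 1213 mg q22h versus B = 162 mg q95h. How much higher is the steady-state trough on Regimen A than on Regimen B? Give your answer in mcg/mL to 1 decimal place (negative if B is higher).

26.6 mcg/mL

Regimen A: f = (1/2)^(22/38) ≈ 0.6695; Cmin,ss = (1213/91)·f/(1−f) ≈ 27.002 mcg/mL.
Regimen B: f = (1/2)^(95/38) ≈ 0.1768; Cmin,ss = (162/91)·f/(1−f) ≈ 0.382 mcg/mL.
Difference ≈ 27.002 − 0.382 ≈ 26.620 mcg/mL.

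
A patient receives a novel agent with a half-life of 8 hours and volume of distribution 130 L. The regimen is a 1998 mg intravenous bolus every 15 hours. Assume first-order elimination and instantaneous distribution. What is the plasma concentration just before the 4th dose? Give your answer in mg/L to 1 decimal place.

f = (1/2)^(τ/t½) = (1/2)^(15/8) ≈ 0.2726.
C₀ = D/Vd = 1998/130 ≈ 15.369 mg/L.
Before the 4th dose, 3 doses have been given. Superposition: Cmin = C₀·(f + f² + … + f^3).
≈ 15.369 × (0.2726 + 0.0743 + 0.0203) ≈ 15.369 × 0.3672 ≈ 5.643 mg/L.

5.6 mg/L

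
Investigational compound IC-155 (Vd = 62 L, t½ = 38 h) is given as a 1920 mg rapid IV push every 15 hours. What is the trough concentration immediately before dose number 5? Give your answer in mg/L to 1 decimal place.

65.5 mg/L

f = (1/2)^(τ/t½) = (1/2)^(15/38) ≈ 0.7606.
C₀ = D/Vd = 1920/62 ≈ 30.968 mg/L.
Before the 5th dose, 4 doses have been given. Superposition: Cmin = C₀·(f + f² + … + f^4).
≈ 30.968 × (0.7606 + 0.5785 + 0.4400 + 0.3347) ≈ 30.968 × 2.1138 ≈ 65.460 mg/L.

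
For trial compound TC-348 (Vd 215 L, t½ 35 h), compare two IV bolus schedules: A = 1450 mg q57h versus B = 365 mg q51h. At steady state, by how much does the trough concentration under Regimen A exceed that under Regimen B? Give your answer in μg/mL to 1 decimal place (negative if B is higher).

Regimen A: f = (1/2)^(57/35) ≈ 0.3234; Cmin,ss = (1450/215)·f/(1−f) ≈ 3.224 μg/mL.
Regimen B: f = (1/2)^(51/35) ≈ 0.3642; Cmin,ss = (365/215)·f/(1−f) ≈ 0.972 μg/mL.
Difference ≈ 3.224 − 0.972 ≈ 2.252 μg/mL.

2.3 μg/mL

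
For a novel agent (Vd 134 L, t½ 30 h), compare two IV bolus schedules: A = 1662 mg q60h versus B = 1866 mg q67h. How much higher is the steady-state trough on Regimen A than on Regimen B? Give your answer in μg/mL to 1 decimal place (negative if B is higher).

0.4 μg/mL

Regimen A: f = (1/2)^(60/30) ≈ 0.2500; Cmin,ss = (1662/134)·f/(1−f) ≈ 4.134 μg/mL.
Regimen B: f = (1/2)^(67/30) ≈ 0.2127; Cmin,ss = (1866/134)·f/(1−f) ≈ 3.762 μg/mL.
Difference ≈ 4.134 − 3.762 ≈ 0.372 μg/mL.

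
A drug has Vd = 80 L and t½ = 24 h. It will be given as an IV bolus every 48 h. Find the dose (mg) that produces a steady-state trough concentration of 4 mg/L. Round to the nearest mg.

960 mg

τ/t½ = 48/24 ≈ 2, so f = (1/2)^(48/24) ≈ 0.250000.
Cmin,ss = (D/Vd)·f/(1−f), so D = Cmin,ss·Vd·(1−f)/f.
D = 4 × 80 × (1−f)/f ≈ 4 × 80 × 3.00000 ≈ 960.00 mg.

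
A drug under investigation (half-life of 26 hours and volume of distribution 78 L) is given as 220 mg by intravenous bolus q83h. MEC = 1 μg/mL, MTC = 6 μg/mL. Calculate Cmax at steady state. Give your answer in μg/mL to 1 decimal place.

Over one 83-h interval, 83/26 ≈ 3.1923 half-lives elapse, leaving f ≈ 0.1094 of each dose.
At steady state, accumulation factor R = 1/(1 − e^(−kτ)) ≈ 1.1228.
Single-dose peak C₀ = D/Vd = 220/78 ≈ 2.821 μg/mL.
Steady-state peak Cmax,ss = C₀·R ≈ 2.821 × 1.1228 ≈ 3.167 μg/mL.
Peak 3.2 μg/mL vs MTC 6 μg/mL: below toxic threshold.

3.2 μg/mL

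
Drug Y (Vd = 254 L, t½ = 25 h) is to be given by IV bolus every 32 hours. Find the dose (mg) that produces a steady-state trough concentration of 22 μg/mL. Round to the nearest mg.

τ/t½ = 32/25 ≈ 1.28, so f = (1/2)^(32/25) ≈ 0.411796.
Cmin,ss = (D/Vd)·f/(1−f), so D = Cmin,ss·Vd·(1−f)/f.
D = 22 × 254 × (1−f)/f ≈ 22 × 254 × 1.42839 ≈ 7981.84 mg.

7982 mg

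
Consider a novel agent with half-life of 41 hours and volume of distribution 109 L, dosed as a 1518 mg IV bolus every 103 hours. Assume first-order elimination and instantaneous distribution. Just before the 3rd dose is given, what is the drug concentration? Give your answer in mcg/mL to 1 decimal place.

2.9 mcg/mL

f = (1/2)^(τ/t½) = (1/2)^(103/41) ≈ 0.1753.
C₀ = D/Vd = 1518/109 ≈ 13.927 mcg/mL.
Before the 3rd dose, 2 doses have been given. Superposition: Cmin = C₀·(f + f²).
≈ 13.927 × (0.1753 + 0.0307) ≈ 13.927 × 0.2060 ≈ 2.869 mcg/mL.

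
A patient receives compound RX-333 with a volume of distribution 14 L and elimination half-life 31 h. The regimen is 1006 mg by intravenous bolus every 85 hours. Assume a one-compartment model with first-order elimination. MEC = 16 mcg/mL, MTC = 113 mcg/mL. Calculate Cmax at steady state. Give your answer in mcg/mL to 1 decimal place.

84.5 mcg/mL

k = ln2/t½ = ln2/31 ≈ 0.022360 h⁻¹; fraction remaining f = e^(−kτ) = e^(−0.022360×85) ≈ 0.1495.
Accumulation ratio R = 1/(1 − f) ≈ 1/0.8505 ≈ 1.1758.
Each bolus raises the concentration by D/Vd = 1006/14 ≈ 71.857 mcg/mL.
Cmax,ss = C₀/(1 − f) ≈ 71.857/0.8505 ≈ 84.488 mcg/mL.
Peak 84.5 mcg/mL vs MTC 113 mcg/mL: below toxic threshold.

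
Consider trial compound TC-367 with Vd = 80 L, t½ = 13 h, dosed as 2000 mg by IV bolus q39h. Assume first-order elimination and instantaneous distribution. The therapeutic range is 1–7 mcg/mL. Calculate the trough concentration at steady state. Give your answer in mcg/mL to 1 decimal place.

3.6 mcg/mL

The dosing interval is 3 half-lives, so f = 2^(−3) = 0.125.
At steady state, R = 1/(1 − 0.125) = 8/7.
Single-dose peak C₀ = D/Vd = 2000/80 = 25 mcg/mL.
Steady-state peak Cmax,ss = C₀·R = 25 × 8/7 ≈ 28.571 mcg/mL.
Steady-state trough Cmin,ss = Cmax,ss·f ≈ 28.571 × 0.125 ≈ 3.571 mcg/mL.
Trough 3.6 mcg/mL vs MEC 1 mcg/mL: adequate.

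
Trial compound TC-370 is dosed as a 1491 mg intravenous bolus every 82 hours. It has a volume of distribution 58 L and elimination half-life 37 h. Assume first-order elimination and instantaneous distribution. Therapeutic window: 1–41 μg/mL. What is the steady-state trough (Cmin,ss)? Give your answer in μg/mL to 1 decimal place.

7.0 μg/mL

Over one 82-h interval, 82/37 ≈ 2.2162 half-lives elapse, leaving f ≈ 0.2152 of each dose.
At steady state, accumulation factor R = 1/(1 − e^(−kτ)) ≈ 1.2742.
Each bolus raises the concentration by D/Vd = 1491/58 ≈ 25.707 μg/mL.
Cmax,ss = C₀/(1 − f) ≈ 25.707/0.7848 ≈ 32.756 μg/mL.
One interval later, Cmin,ss = Cmax,ss·e^(−kτ) ≈ 32.756 × 0.2152 ≈ 7.049 μg/mL.
Trough 7.0 μg/mL vs MEC 1 μg/mL: adequate.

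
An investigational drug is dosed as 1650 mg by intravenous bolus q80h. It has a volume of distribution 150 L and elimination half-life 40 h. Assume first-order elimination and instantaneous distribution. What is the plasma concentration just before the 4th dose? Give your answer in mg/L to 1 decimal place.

3.6 mg/L

f = (1/2)^(τ/t½) = (1/2)^(80/40) ≈ 0.2500.
C₀ = D/Vd = 1650/150 ≈ 11.000 mg/L.
Before the 4th dose, 3 doses have been given. Superposition: Cmin = C₀·(f + f² + … + f^3).
≈ 11.000 × (0.2500 + 0.0625 + 0.0156) ≈ 11.000 × 0.3281 ≈ 3.609 mg/L.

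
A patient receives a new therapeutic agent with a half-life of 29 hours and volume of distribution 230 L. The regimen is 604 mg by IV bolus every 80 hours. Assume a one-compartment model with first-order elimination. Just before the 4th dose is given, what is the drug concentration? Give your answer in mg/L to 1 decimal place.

0.5 mg/L

f = (1/2)^(τ/t½) = (1/2)^(80/29) ≈ 0.1478.
C₀ = D/Vd = 604/230 ≈ 2.626 mg/L.
Before the 4th dose, 3 doses have been given. Superposition: Cmin = C₀·(f + f² + … + f^3).
≈ 2.626 × (0.1478 + 0.0218 + 0.0032) ≈ 2.626 × 0.1728 ≈ 0.454 mg/L.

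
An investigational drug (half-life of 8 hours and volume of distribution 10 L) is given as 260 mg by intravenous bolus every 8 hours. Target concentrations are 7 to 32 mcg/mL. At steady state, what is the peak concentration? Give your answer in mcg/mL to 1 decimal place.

The dosing interval is 1 half-life, so f = 2^(−1) = 0.5.
Accumulation ratio R = 1/(1 − f) = 1/0.5 = 2/1.
Single-dose peak C₀ = D/Vd = 260/10 = 26 mcg/mL.
Steady-state peak Cmax,ss = C₀·R = 26 × 2/1 ≈ 52.000 mcg/mL.
Peak 52.0 mcg/mL vs MTC 32 mcg/mL: exceeds toxic threshold.

52.0 mcg/mL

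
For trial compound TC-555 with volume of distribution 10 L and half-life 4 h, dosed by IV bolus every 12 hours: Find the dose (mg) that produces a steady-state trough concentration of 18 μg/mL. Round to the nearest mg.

1260 mg

τ/t½ = 12/4 ≈ 3, so f = (1/2)^(12/4) ≈ 0.125000.
Cmin,ss = (D/Vd)·f/(1−f), so D = Cmin,ss·Vd·(1−f)/f.
D = 18 × 10 × (1−f)/f ≈ 18 × 10 × 7.00000 ≈ 1260.00 mg.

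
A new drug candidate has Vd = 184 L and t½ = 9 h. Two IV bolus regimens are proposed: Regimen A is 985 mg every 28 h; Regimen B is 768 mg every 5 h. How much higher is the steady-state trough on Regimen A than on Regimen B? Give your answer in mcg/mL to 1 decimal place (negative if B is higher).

Regimen A: f = (1/2)^(28/9) ≈ 0.1157; Cmin,ss = (985/184)·f/(1−f) ≈ 0.700 mcg/mL.
Regimen B: f = (1/2)^(5/9) ≈ 0.6804; Cmin,ss = (768/184)·f/(1−f) ≈ 8.886 mcg/mL.
Difference ≈ 0.700 − 8.886 ≈ -8.186 mcg/mL.

-8.2 mcg/mL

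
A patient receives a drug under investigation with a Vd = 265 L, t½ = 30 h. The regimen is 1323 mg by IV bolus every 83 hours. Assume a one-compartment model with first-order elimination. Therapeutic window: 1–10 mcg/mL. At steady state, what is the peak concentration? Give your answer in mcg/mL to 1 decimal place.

5.9 mcg/mL

k = ln2/t½ = ln2/30 ≈ 0.023105 h⁻¹; fraction remaining f = e^(−kτ) = e^(−0.023105×83) ≈ 0.1469.
Accumulation ratio R = 1/(1 − f) ≈ 1/0.8531 ≈ 1.1722.
Single-dose peak C₀ = D/Vd = 1323/265 ≈ 4.992 mcg/mL.
Steady-state peak Cmax,ss = C₀·R ≈ 4.992 × 1.1722 ≈ 5.852 mcg/mL.
Peak 5.9 mcg/mL vs MTC 10 mcg/mL: below toxic threshold.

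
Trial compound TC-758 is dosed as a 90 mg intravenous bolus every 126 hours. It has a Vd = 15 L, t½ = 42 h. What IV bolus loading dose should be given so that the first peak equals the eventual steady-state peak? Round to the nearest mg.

f = (1/2)^(126/42) ≈ 0.125000; accumulation ratio R = 1/(1−f) ≈ 1.14286.
Loading dose to hit Cmax,ss on first dose: D_load = D_maint·R ≈ 90 × 1.14286 ≈ 102.86 mg.

103 mg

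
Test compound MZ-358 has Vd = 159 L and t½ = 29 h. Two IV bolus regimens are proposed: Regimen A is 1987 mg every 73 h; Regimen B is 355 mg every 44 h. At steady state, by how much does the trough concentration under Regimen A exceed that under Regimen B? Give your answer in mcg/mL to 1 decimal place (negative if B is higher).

Regimen A: f = (1/2)^(73/29) ≈ 0.1747; Cmin,ss = (1987/159)·f/(1−f) ≈ 2.645 mcg/mL.
Regimen B: f = (1/2)^(44/29) ≈ 0.3494; Cmin,ss = (355/159)·f/(1−f) ≈ 1.199 mcg/mL.
Difference ≈ 2.645 − 1.199 ≈ 1.446 mcg/mL.

1.4 mcg/mL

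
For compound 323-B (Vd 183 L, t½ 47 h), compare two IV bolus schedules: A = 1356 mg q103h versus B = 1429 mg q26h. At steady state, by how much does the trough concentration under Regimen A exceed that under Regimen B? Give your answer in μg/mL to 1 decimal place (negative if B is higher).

-14.6 μg/mL

Regimen A: f = (1/2)^(103/47) ≈ 0.2189; Cmin,ss = (1356/183)·f/(1−f) ≈ 2.077 μg/mL.
Regimen B: f = (1/2)^(26/47) ≈ 0.6815; Cmin,ss = (1429/183)·f/(1−f) ≈ 16.709 μg/mL.
Difference ≈ 2.077 − 16.709 ≈ -14.632 μg/mL.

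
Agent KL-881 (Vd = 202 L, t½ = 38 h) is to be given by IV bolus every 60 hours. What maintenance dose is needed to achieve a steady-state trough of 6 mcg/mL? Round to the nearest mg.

2409 mg

τ/t½ = 60/38 ≈ 1.5789, so f = (1/2)^(60/38) ≈ 0.334726.
Cmin,ss = (D/Vd)·f/(1−f), so D = Cmin,ss·Vd·(1−f)/f.
D = 6 × 202 × (1−f)/f ≈ 6 × 202 × 1.98752 ≈ 2408.87 mg.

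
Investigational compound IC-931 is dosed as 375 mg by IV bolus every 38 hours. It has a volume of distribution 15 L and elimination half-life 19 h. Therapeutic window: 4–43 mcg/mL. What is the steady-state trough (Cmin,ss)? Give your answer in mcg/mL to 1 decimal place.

8.3 mcg/mL

The dosing interval is 2 half-lives, so f = 2^(−2) = 0.25.
At steady state, R = 1/(1 − 0.25) = 4/3.
Single-dose peak C₀ = D/Vd = 375/15 = 25 mcg/mL.
Steady-state peak Cmax,ss = C₀·R = 25 × 4/3 ≈ 33.333 mcg/mL.
Steady-state trough Cmin,ss = Cmax,ss·f ≈ 33.333 × 0.25 ≈ 8.333 mcg/mL.
Trough 8.3 mcg/mL vs MEC 4 mcg/mL: adequate.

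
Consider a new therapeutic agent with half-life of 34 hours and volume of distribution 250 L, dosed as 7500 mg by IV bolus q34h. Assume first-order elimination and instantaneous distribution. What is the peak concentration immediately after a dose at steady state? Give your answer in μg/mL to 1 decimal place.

The dosing interval is 1 half-life, so f = 2^(−1) = 0.5.
Accumulation ratio R = 1/(1 − f) = 1/0.5 = 2/1.
Single-dose peak C₀ = D/Vd = 7500/250 = 30 μg/mL.
Steady-state peak Cmax,ss = C₀·R = 30 × 2/1 ≈ 60.000 μg/mL.

60.0 μg/mL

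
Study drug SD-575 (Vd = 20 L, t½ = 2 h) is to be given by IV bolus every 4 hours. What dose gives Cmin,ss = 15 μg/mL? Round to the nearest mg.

900 mg

τ/t½ = 4/2 ≈ 2, so f = (1/2)^(4/2) ≈ 0.250000.
Cmin,ss = (D/Vd)·f/(1−f), so D = Cmin,ss·Vd·(1−f)/f.
D = 15 × 20 × (1−f)/f ≈ 15 × 20 × 3.00000 ≈ 900.00 mg.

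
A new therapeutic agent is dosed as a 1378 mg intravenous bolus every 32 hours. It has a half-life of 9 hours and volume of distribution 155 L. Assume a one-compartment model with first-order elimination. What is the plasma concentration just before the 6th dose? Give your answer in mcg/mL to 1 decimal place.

f = (1/2)^(τ/t½) = (1/2)^(32/9) ≈ 0.0850.
C₀ = D/Vd = 1378/155 ≈ 8.890 mcg/mL.
Before the 6th dose, 5 doses have been given. Superposition: Cmin = C₀·(f + f² + … + f^5).
≈ 8.890 × (0.0850 + 0.0072 + 0.0006 + 0.0001 + 0.0000) ≈ 8.890 × 0.0929 ≈ 0.826 mcg/mL.

0.8 mcg/mL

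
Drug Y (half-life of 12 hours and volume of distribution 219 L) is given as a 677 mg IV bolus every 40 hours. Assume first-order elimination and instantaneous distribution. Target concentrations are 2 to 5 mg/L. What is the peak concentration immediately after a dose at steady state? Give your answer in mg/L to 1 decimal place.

3.4 mg/L

k = ln2/t½ = ln2/12 ≈ 0.057762 h⁻¹; fraction remaining f = e^(−kτ) = e^(−0.057762×40) ≈ 0.0992.
Accumulation ratio R = 1/(1 − f) ≈ 1/0.9008 ≈ 1.1101.
Single-dose peak C₀ = D/Vd = 677/219 ≈ 3.091 mg/L.
Steady-state peak Cmax,ss = C₀·R ≈ 3.091 × 1.1101 ≈ 3.431 mg/L.
Peak 3.4 mg/L vs MTC 5 mg/L: below toxic threshold.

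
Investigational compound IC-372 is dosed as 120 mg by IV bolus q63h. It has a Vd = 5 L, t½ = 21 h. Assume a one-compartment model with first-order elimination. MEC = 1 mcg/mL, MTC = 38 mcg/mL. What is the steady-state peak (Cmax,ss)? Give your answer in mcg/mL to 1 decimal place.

τ = 63 h = 3 half-lives, so f = (1/2)^3 = 0.125.
Accumulation ratio R = 1/(1 − f) = 1/0.875 = 8/7.
Single-dose peak C₀ = D/Vd = 120/5 = 24 mcg/mL.
Steady-state peak Cmax,ss = C₀·R = 24 × 8/7 ≈ 27.429 mcg/mL.
Peak 27.4 mcg/mL vs MTC 38 mcg/mL: below toxic threshold.

27.4 mcg/mL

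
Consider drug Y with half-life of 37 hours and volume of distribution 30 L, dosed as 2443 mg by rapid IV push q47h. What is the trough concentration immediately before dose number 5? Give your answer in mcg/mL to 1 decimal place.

56.0 mcg/mL

f = (1/2)^(τ/t½) = (1/2)^(47/37) ≈ 0.4146.
C₀ = D/Vd = 2443/30 ≈ 81.433 mcg/mL.
Before the 5th dose, 4 doses have been given. Superposition: Cmin = C₀·(f + f² + … + f^4).
≈ 81.433 × (0.4146 + 0.1719 + 0.0713 + 0.0295) ≈ 81.433 × 0.6873 ≈ 55.969 mcg/mL.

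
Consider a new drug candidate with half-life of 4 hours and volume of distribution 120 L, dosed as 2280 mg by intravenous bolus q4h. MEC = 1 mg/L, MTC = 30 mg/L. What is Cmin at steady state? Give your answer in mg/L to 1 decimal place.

τ = 4 h = 1 half-life, so f = (1/2)^1 = 0.5.
At steady state, R = 1/(1 − 0.5) = 2/1.
Single-dose peak C₀ = D/Vd = 2280/120 = 19 mg/L.
Steady-state peak Cmax,ss = C₀·R = 19 × 2/1 ≈ 38.000 mg/L.
Steady-state trough Cmin,ss = Cmax,ss·f ≈ 38.000 × 0.5 ≈ 19.000 mg/L.
Trough 19.0 mg/L vs MEC 1 mg/L: adequate.

19.0 mg/L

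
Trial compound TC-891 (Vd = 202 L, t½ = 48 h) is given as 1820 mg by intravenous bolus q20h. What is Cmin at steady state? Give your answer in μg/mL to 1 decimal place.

Over one 20-h interval, 20/48 ≈ 0.41667 half-lives elapse, leaving f ≈ 0.7492 of each dose.
Single-dose peak C₀ = D/Vd = 1820/202 ≈ 9.010 μg/mL.
Steady-state trough Cmin,ss = C₀·f/(1−f) ≈ 9.010 × 0.7492/0.2508 ≈ 26.915 μg/mL.

26.9 μg/mL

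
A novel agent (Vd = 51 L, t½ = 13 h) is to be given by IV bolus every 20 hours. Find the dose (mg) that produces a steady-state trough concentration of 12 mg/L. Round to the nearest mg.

1166 mg

τ/t½ = 20/13 ≈ 1.5385, so f = (1/2)^(20/13) ≈ 0.344252.
Cmin,ss = (D/Vd)·f/(1−f), so D = Cmin,ss·Vd·(1−f)/f.
D = 12 × 51 × (1−f)/f ≈ 12 × 51 × 1.90485 ≈ 1165.77 mg.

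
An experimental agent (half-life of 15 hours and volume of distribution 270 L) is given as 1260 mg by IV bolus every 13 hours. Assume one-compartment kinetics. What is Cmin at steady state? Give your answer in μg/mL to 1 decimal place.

Over one 13-h interval, 13/15 ≈ 0.86667 half-lives elapse, leaving f ≈ 0.5484 of each dose.
At steady state, accumulation factor R = 1/(1 − e^(−kτ)) ≈ 2.2143.
Single-dose peak C₀ = D/Vd = 1260/270 ≈ 4.667 μg/mL.
Steady-state peak Cmax,ss = C₀·R ≈ 4.667 × 2.2143 ≈ 10.334 μg/mL.
One interval later, Cmin,ss = Cmax,ss·e^(−kτ) ≈ 10.334 × 0.5484 ≈ 5.667 μg/mL.

5.7 μg/mL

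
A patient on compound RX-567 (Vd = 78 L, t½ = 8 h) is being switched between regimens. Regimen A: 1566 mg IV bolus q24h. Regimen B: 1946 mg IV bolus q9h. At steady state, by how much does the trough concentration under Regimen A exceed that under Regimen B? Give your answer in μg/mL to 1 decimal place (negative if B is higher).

Regimen A: f = (1/2)^(24/8) ≈ 0.1250; Cmin,ss = (1566/78)·f/(1−f) ≈ 2.868 μg/mL.
Regimen B: f = (1/2)^(9/8) ≈ 0.4585; Cmin,ss = (1946/78)·f/(1−f) ≈ 21.125 μg/mL.
Difference ≈ 2.868 − 21.125 ≈ -18.257 μg/mL.

-18.3 μg/mL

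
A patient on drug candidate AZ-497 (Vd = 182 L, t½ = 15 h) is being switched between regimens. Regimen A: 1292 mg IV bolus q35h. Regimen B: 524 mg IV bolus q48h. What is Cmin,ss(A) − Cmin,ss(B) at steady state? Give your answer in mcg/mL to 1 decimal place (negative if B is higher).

Regimen A: f = (1/2)^(35/15) ≈ 0.1984; Cmin,ss = (1292/182)·f/(1−f) ≈ 1.757 mcg/mL.
Regimen B: f = (1/2)^(48/15) ≈ 0.1088; Cmin,ss = (524/182)·f/(1−f) ≈ 0.351 mcg/mL.
Difference ≈ 1.757 − 0.351 ≈ 1.406 mcg/mL.

1.4 mcg/mL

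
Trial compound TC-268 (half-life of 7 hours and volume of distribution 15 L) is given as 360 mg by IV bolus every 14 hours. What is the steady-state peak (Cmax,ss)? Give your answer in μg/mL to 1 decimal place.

τ = 14 h = 2 half-lives, so f = (1/2)^2 = 0.25.
At steady state, R = 1/(1 − 0.25) = 4/3.
Single-dose peak C₀ = D/Vd = 360/15 = 24 μg/mL.
Steady-state peak Cmax,ss = C₀·R = 24 × 4/3 ≈ 32.000 μg/mL.

32.0 μg/mL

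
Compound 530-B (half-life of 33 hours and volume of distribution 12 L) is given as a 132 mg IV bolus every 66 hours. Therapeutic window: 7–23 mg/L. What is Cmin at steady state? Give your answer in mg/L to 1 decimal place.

The dosing interval is 2 half-lives, so f = 2^(−2) = 0.25.
Accumulation ratio R = 1/(1 − f) = 1/0.75 = 4/3.
Single-dose peak C₀ = D/Vd = 132/12 = 11 mg/L.
Steady-state peak Cmax,ss = C₀·R = 11 × 4/3 ≈ 14.667 mg/L.
Steady-state trough Cmin,ss = Cmax,ss·f ≈ 14.667 × 0.25 ≈ 3.667 mg/L.
Trough 3.7 mg/L vs MEC 7 mg/L: subtherapeutic.

3.7 mg/L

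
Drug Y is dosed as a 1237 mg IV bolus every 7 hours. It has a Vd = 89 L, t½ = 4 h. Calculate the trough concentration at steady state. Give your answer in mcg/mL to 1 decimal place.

τ/t½ = 7/4 ≈ 1.75, so fraction remaining f = (1/2)^(7/4) ≈ 0.2973.
Each bolus raises the concentration by D/Vd = 1237/89 ≈ 13.899 mcg/mL.
Steady-state trough Cmin,ss = C₀·f/(1−f) ≈ 13.899 × 0.2973/0.7027 ≈ 5.880 mcg/mL.

5.9 mcg/mL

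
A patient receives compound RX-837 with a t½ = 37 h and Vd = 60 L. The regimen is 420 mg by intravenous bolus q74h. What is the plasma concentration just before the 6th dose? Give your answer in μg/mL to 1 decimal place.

2.3 μg/mL

f = (1/2)^(τ/t½) = (1/2)^(74/37) ≈ 0.2500.
C₀ = D/Vd = 420/60 ≈ 7.000 μg/mL.
Before the 6th dose, 5 doses have been given. Superposition: Cmin = C₀·(f + f² + … + f^5).
≈ 7.000 × (0.2500 + 0.0625 + 0.0156 + 0.0039 + 0.0010) ≈ 7.000 × 0.3330 ≈ 2.331 μg/mL.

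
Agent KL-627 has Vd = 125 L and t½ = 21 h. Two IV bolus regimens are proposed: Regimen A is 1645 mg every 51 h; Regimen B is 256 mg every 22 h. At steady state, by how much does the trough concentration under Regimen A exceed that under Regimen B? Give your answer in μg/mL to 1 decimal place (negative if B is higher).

Regimen A: f = (1/2)^(51/21) ≈ 0.1857; Cmin,ss = (1645/125)·f/(1−f) ≈ 3.001 μg/mL.
Regimen B: f = (1/2)^(22/21) ≈ 0.4838; Cmin,ss = (256/125)·f/(1−f) ≈ 1.919 μg/mL.
Difference ≈ 3.001 − 1.919 ≈ 1.082 μg/mL.

1.1 μg/mL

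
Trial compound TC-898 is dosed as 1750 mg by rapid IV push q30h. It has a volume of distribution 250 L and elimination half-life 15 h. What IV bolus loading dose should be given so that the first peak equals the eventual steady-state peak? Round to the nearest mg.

2333 mg

f = (1/2)^(30/15) ≈ 0.250000; accumulation ratio R = 1/(1−f) ≈ 1.33333.
Loading dose to hit Cmax,ss on first dose: D_load = D_maint·R ≈ 1750 × 1.33333 ≈ 2333.33 mg.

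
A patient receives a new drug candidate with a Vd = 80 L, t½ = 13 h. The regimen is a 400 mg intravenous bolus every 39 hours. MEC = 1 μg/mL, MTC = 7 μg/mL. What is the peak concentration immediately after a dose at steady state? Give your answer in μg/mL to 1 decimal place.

5.7 μg/mL

The dosing interval is 3 half-lives, so f = 2^(−3) = 0.125.
Accumulation ratio R = 1/(1 − f) = 1/0.875 = 8/7.
Single-dose peak C₀ = D/Vd = 400/80 = 5 μg/mL.
Steady-state peak Cmax,ss = C₀·R = 5 × 8/7 ≈ 5.714 μg/mL.
Peak 5.7 μg/mL vs MTC 7 μg/mL: below toxic threshold.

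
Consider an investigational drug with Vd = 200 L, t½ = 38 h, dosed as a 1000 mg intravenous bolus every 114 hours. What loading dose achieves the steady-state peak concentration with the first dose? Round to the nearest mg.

f = (1/2)^(114/38) ≈ 0.125000; accumulation ratio R = 1/(1−f) ≈ 1.14286.
Loading dose to hit Cmax,ss on first dose: D_load = D_maint·R ≈ 1000 × 1.14286 ≈ 1142.86 mg.

1143 mg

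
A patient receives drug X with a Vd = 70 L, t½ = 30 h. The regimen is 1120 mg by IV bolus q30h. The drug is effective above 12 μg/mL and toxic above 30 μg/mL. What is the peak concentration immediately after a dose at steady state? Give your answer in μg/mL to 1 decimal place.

τ = 30 h = 1 half-life, so f = (1/2)^1 = 0.5.
Accumulation ratio R = 1/(1 − f) = 1/0.5 = 2/1.
Single-dose peak C₀ = D/Vd = 1120/70 = 16 μg/mL.
Steady-state peak Cmax,ss = C₀·R = 16 × 2/1 ≈ 32.000 μg/mL.
Peak 32.0 μg/mL vs MTC 30 μg/mL: exceeds toxic threshold.

32.0 μg/mL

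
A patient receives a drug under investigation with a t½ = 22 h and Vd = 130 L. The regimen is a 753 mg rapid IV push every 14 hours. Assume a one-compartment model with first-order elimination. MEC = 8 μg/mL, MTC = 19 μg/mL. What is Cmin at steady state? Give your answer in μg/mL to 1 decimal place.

τ/t½ = 14/22 ≈ 0.63636, so fraction remaining f = (1/2)^(14/22) ≈ 0.6433.
Accumulation ratio R = 1/(1 − f) ≈ 1/0.3567 ≈ 2.8035.
Single-dose peak C₀ = D/Vd = 753/130 ≈ 5.792 μg/mL.
Steady-state peak Cmax,ss = C₀·R ≈ 5.792 × 2.8035 ≈ 16.238 μg/mL.
One interval later, Cmin,ss = Cmax,ss·e^(−kτ) ≈ 16.238 × 0.6433 ≈ 10.446 μg/mL.
Trough 10.4 μg/mL vs MEC 8 μg/mL: adequate.

10.4 μg/mL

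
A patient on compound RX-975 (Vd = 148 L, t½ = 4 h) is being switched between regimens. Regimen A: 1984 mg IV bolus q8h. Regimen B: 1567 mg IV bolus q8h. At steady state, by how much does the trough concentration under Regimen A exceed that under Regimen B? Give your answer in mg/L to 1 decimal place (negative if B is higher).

Regimen A: f = (1/2)^(8/4) ≈ 0.2500; Cmin,ss = (1984/148)·f/(1−f) ≈ 4.468 mg/L.
Regimen B: f = (1/2)^(8/4) ≈ 0.2500; Cmin,ss = (1567/148)·f/(1−f) ≈ 3.529 mg/L.
Difference ≈ 4.468 − 3.529 ≈ 0.939 mg/L.

0.9 mg/L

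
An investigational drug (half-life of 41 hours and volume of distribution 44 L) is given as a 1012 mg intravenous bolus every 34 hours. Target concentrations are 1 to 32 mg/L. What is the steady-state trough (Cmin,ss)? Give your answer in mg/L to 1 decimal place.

τ/t½ = 34/41 ≈ 0.82927, so fraction remaining f = (1/2)^(34/41) ≈ 0.5628.
Each bolus raises the concentration by D/Vd = 1012/44 ≈ 23.000 mg/L.
Steady-state trough Cmin,ss = C₀·f/(1−f) ≈ 23.000 × 0.5628/0.4372 ≈ 29.608 mg/L.
Trough 29.6 mg/L vs MEC 1 mg/L: adequate.

29.6 mg/L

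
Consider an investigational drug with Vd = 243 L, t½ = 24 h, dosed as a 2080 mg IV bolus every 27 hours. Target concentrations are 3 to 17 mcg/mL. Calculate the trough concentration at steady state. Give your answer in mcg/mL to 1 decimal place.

Over one 27-h interval, 27/24 ≈ 1.125 half-lives elapse, leaving f ≈ 0.4585 of each dose.
At steady state, accumulation factor R = 1/(1 − e^(−kτ)) ≈ 1.8467.
Single-dose peak C₀ = D/Vd = 2080/243 ≈ 8.560 mcg/mL.
Steady-state peak Cmax,ss = C₀·R ≈ 8.560 × 1.8467 ≈ 15.808 mcg/mL.
One interval later, Cmin,ss = Cmax,ss·e^(−kτ) ≈ 15.808 × 0.4585 ≈ 7.248 mcg/mL.
Trough 7.2 mcg/mL vs MEC 3 mcg/mL: adequate.

7.2 mcg/mL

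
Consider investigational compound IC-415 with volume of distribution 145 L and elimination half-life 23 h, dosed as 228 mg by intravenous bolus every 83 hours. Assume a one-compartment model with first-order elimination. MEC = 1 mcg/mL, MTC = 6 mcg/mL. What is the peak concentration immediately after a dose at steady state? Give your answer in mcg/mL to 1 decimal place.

1.7 mcg/mL

k = ln2/t½ = ln2/23 ≈ 0.030137 h⁻¹; fraction remaining f = e^(−kτ) = e^(−0.030137×83) ≈ 0.0820.
At steady state, accumulation factor R = 1/(1 − e^(−kτ)) ≈ 1.0893.
Single-dose peak C₀ = D/Vd = 228/145 ≈ 1.572 mcg/mL.
Steady-state peak Cmax,ss = C₀·R ≈ 1.572 × 1.0893 ≈ 1.712 mcg/mL.
Peak 1.7 mcg/mL vs MTC 6 mcg/mL: below toxic threshold.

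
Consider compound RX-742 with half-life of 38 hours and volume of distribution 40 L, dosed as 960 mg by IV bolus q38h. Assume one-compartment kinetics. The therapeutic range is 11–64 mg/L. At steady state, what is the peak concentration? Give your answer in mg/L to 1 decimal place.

48.0 mg/L

The dosing interval is 1 half-life, so f = 2^(−1) = 0.5.
At steady state, R = 1/(1 − 0.5) = 2/1.
Single-dose peak C₀ = D/Vd = 960/40 = 24 mg/L.
Steady-state peak Cmax,ss = C₀·R = 24 × 2/1 ≈ 48.000 mg/L.
Peak 48.0 mg/L vs MTC 64 mg/L: below toxic threshold.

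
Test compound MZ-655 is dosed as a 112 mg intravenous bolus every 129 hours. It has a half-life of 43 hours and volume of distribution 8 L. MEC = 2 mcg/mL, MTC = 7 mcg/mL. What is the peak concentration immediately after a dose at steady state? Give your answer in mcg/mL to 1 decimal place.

τ = 129 h = 3 half-lives, so f = (1/2)^3 = 0.125.
At steady state, R = 1/(1 − 0.125) = 8/7.
Single-dose peak C₀ = D/Vd = 112/8 = 14 mcg/mL.
Steady-state peak Cmax,ss = C₀·R = 14 × 8/7 ≈ 16.000 mcg/mL.
Peak 16.0 mcg/mL vs MTC 7 mcg/mL: exceeds toxic threshold.

16.0 mcg/mL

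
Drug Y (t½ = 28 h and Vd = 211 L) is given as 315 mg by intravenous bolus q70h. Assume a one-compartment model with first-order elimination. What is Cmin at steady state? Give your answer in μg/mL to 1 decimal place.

0.3 μg/mL

Over one 70-h interval, 70/28 ≈ 2.5 half-lives elapse, leaving f ≈ 0.1768 of each dose.
At steady state, accumulation factor R = 1/(1 − e^(−kτ)) ≈ 1.2148.
Single-dose peak C₀ = D/Vd = 315/211 ≈ 1.493 μg/mL.
Cmax,ss = C₀/(1 − f) ≈ 1.493/0.8232 ≈ 1.814 μg/mL.
Steady-state trough Cmin,ss = Cmax,ss·f ≈ 1.814 × 0.1768 ≈ 0.321 μg/mL.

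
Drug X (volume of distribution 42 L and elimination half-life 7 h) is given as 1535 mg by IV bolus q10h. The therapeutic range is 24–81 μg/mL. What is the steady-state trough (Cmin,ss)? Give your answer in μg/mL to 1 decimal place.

k = ln2/t½ = ln2/7 ≈ 0.099021 h⁻¹; fraction remaining f = e^(−kτ) = e^(−0.099021×10) ≈ 0.3715.
Each bolus raises the concentration by D/Vd = 1535/42 ≈ 36.548 μg/mL.
Steady-state trough Cmin,ss = C₀·f/(1−f) ≈ 36.548 × 0.3715/0.6285 ≈ 21.603 μg/mL.
Trough 21.6 μg/mL vs MEC 24 μg/mL: subtherapeutic.

21.6 μg/mL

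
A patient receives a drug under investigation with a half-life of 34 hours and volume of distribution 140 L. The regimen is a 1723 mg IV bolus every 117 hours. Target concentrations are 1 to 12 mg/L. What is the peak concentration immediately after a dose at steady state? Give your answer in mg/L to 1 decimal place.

13.6 mg/L

τ/t½ = 117/34 ≈ 3.4412, so fraction remaining f = (1/2)^(117/34) ≈ 0.0921.
At steady state, accumulation factor R = 1/(1 − e^(−kτ)) ≈ 1.1014.
Each bolus raises the concentration by D/Vd = 1723/140 ≈ 12.307 mg/L.
Steady-state peak Cmax,ss = C₀·R ≈ 12.307 × 1.1014 ≈ 13.555 mg/L.
Peak 13.6 mg/L vs MTC 12 mg/L: exceeds toxic threshold.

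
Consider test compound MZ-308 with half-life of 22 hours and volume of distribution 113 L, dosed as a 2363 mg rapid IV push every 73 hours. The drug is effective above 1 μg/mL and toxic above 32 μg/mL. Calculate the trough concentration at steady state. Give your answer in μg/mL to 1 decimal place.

2.3 μg/mL

τ/t½ = 73/22 ≈ 3.3182, so fraction remaining f = (1/2)^(73/22) ≈ 0.1003.
Each bolus raises the concentration by D/Vd = 2363/113 ≈ 20.912 μg/mL.
Steady-state trough Cmin,ss = C₀·f/(1−f) ≈ 20.912 × 0.1003/0.8997 ≈ 2.331 μg/mL.
Trough 2.3 μg/mL vs MEC 1 μg/mL: adequate.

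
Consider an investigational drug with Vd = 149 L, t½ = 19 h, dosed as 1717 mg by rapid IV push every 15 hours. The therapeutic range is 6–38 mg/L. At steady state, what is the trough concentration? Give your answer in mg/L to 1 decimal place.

15.8 mg/L

τ/t½ = 15/19 ≈ 0.78947, so fraction remaining f = (1/2)^(15/19) ≈ 0.5786.
Accumulation ratio R = 1/(1 − f) ≈ 1/0.4214 ≈ 2.3730.
Each bolus raises the concentration by D/Vd = 1717/149 ≈ 11.523 mg/L.
Cmax,ss = C₀/(1 − f) ≈ 11.523/0.4214 ≈ 27.345 mg/L.
Steady-state trough Cmin,ss = Cmax,ss·f ≈ 27.345 × 0.5786 ≈ 15.822 mg/L.
Trough 15.8 mg/L vs MEC 6 mg/L: adequate.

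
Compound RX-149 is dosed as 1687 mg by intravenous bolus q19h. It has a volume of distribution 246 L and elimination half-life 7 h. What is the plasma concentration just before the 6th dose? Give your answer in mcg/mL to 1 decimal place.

f = (1/2)^(τ/t½) = (1/2)^(19/7) ≈ 0.1524.
C₀ = D/Vd = 1687/246 ≈ 6.858 mcg/mL.
Before the 6th dose, 5 doses have been given. Superposition: Cmin = C₀·(f + f² + … + f^5).
≈ 6.858 × (0.1524 + 0.0232 + 0.0035 + 0.0005 + 0.0001) ≈ 6.858 × 0.1797 ≈ 1.232 mcg/mL.

1.2 mcg/mL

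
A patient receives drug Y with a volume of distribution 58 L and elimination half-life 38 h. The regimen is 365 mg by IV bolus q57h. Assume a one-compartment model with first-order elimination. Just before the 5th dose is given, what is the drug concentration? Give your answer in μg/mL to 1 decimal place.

3.4 μg/mL

f = (1/2)^(τ/t½) = (1/2)^(57/38) ≈ 0.3536.
C₀ = D/Vd = 365/58 ≈ 6.293 μg/mL.
Before the 5th dose, 4 doses have been given. Superposition: Cmin = C₀·(f + f² + … + f^4).
≈ 6.293 × (0.3536 + 0.1250 + 0.0442 + 0.0156) ≈ 6.293 × 0.5384 ≈ 3.388 μg/mL.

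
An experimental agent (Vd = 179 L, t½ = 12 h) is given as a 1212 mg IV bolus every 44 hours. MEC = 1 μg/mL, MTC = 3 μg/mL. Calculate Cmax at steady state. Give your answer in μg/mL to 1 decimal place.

k = ln2/t½ = ln2/12 ≈ 0.057762 h⁻¹; fraction remaining f = e^(−kτ) = e^(−0.057762×44) ≈ 0.0787.
At steady state, accumulation factor R = 1/(1 − e^(−kτ)) ≈ 1.0854.
Single-dose peak C₀ = D/Vd = 1212/179 ≈ 6.771 μg/mL.
Cmax,ss = C₀/(1 − f) ≈ 6.771/0.9213 ≈ 7.349 μg/mL.
Peak 7.3 μg/mL vs MTC 3 μg/mL: exceeds toxic threshold.

7.3 μg/mL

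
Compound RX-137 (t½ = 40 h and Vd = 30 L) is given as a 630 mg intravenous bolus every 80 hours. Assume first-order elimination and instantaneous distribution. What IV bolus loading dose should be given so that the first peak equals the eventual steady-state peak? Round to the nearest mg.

f = (1/2)^(80/40) ≈ 0.250000; accumulation ratio R = 1/(1−f) ≈ 1.33333.
Loading dose to hit Cmax,ss on first dose: D_load = D_maint·R ≈ 630 × 1.33333 ≈ 840.00 mg.

840 mg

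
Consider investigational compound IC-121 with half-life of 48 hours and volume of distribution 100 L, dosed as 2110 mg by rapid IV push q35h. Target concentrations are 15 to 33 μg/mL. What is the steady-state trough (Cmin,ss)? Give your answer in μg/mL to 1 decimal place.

32.1 μg/mL

τ/t½ = 35/48 ≈ 0.72917, so fraction remaining f = (1/2)^(35/48) ≈ 0.6033.
Single-dose peak C₀ = D/Vd = 2110/100 ≈ 21.100 μg/mL.
Steady-state trough Cmin,ss = C₀·f/(1−f) ≈ 21.100 × 0.6033/0.3967 ≈ 32.089 μg/mL.
Trough 32.1 μg/mL vs MEC 15 μg/mL: adequate.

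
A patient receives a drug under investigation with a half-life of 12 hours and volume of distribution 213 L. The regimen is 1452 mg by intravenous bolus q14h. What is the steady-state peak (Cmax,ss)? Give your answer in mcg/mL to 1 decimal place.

τ/t½ = 14/12 ≈ 1.1667, so fraction remaining f = (1/2)^(14/12) ≈ 0.4454.
Accumulation ratio R = 1/(1 − f) ≈ 1/0.5546 ≈ 1.8031.
Single-dose peak C₀ = D/Vd = 1452/213 ≈ 6.817 mcg/mL.
Steady-state peak Cmax,ss = C₀·R ≈ 6.817 × 1.8031 ≈ 12.292 mcg/mL.

12.3 mcg/mL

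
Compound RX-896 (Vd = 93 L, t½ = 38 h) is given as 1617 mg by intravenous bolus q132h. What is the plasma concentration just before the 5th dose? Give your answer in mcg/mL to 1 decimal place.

1.7 mcg/mL

f = (1/2)^(τ/t½) = (1/2)^(132/38) ≈ 0.0900.
C₀ = D/Vd = 1617/93 ≈ 17.387 mcg/mL.
Before the 5th dose, 4 doses have been given. Superposition: Cmin = C₀·(f + f² + … + f^4).
≈ 17.387 × (0.0900 + 0.0081 + 0.0007 + 0.0001) ≈ 17.387 × 0.0989 ≈ 1.720 mcg/mL.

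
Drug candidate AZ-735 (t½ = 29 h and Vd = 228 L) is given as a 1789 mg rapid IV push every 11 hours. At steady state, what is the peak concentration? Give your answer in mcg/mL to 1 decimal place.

33.9 mcg/mL

τ/t½ = 11/29 ≈ 0.37931, so fraction remaining f = (1/2)^(11/29) ≈ 0.7688.
Accumulation ratio R = 1/(1 − f) ≈ 1/0.2312 ≈ 4.3253.
Each bolus raises the concentration by D/Vd = 1789/228 ≈ 7.846 mcg/mL.
Steady-state peak Cmax,ss = C₀·R ≈ 7.846 × 4.3253 ≈ 33.936 mcg/mL.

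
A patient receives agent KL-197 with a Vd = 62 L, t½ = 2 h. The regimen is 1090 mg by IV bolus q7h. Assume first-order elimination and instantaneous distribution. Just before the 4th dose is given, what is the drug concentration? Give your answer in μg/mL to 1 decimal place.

f = (1/2)^(τ/t½) = (1/2)^(7/2) ≈ 0.0884.
C₀ = D/Vd = 1090/62 ≈ 17.581 μg/mL.
Before the 4th dose, 3 doses have been given. Superposition: Cmin = C₀·(f + f² + … + f^3).
≈ 17.581 × (0.0884 + 0.0078 + 0.0007) ≈ 17.581 × 0.0969 ≈ 1.704 μg/mL.

1.7 μg/mL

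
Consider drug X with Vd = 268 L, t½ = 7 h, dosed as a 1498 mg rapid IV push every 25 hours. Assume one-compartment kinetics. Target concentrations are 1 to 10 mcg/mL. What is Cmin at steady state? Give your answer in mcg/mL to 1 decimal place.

0.5 mcg/mL

Over one 25-h interval, 25/7 ≈ 3.5714 half-lives elapse, leaving f ≈ 0.0841 of each dose.
At steady state, accumulation factor R = 1/(1 − e^(−kτ)) ≈ 1.0918.
Each bolus raises the concentration by D/Vd = 1498/268 ≈ 5.590 mcg/mL.
Steady-state peak Cmax,ss = C₀·R ≈ 5.590 × 1.0918 ≈ 6.103 mcg/mL.
Steady-state trough Cmin,ss = Cmax,ss·f ≈ 6.103 × 0.0841 ≈ 0.513 mcg/mL.
Trough 0.5 mcg/mL vs MEC 1 mcg/mL: subtherapeutic.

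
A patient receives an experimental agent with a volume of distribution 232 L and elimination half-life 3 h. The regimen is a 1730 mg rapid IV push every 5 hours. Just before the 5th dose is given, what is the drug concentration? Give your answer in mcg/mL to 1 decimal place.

f = (1/2)^(τ/t½) = (1/2)^(5/3) ≈ 0.3150.
C₀ = D/Vd = 1730/232 ≈ 7.457 mcg/mL.
Before the 5th dose, 4 doses have been given. Superposition: Cmin = C₀·(f + f² + … + f^4).
≈ 7.457 × (0.3150 + 0.0992 + 0.0313 + 0.0098) ≈ 7.457 × 0.4553 ≈ 3.395 mcg/mL.

3.4 mcg/mL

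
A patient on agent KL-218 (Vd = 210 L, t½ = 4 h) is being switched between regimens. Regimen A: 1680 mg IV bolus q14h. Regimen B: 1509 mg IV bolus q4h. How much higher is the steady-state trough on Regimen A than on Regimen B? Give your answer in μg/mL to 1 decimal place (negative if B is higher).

-6.4 μg/mL

Regimen A: f = (1/2)^(14/4) ≈ 0.0884; Cmin,ss = (1680/210)·f/(1−f) ≈ 0.776 μg/mL.
Regimen B: f = (1/2)^(4/4) ≈ 0.5000; Cmin,ss = (1509/210)·f/(1−f) ≈ 7.186 μg/mL.
Difference ≈ 0.776 − 7.186 ≈ -6.410 μg/mL.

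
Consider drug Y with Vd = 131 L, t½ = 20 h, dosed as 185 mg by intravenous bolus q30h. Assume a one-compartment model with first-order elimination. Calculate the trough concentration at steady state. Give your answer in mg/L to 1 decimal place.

0.8 mg/L

Over one 30-h interval, 30/20 ≈ 1.5 half-lives elapse, leaving f ≈ 0.3536 of each dose.
Accumulation ratio R = 1/(1 − f) ≈ 1/0.6464 ≈ 1.5470.
Single-dose peak C₀ = D/Vd = 185/131 ≈ 1.412 mg/L.
Steady-state peak Cmax,ss = C₀·R ≈ 1.412 × 1.5470 ≈ 2.184 mg/L.
Steady-state trough Cmin,ss = Cmax,ss·f ≈ 2.184 × 0.3536 ≈ 0.772 mg/L.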